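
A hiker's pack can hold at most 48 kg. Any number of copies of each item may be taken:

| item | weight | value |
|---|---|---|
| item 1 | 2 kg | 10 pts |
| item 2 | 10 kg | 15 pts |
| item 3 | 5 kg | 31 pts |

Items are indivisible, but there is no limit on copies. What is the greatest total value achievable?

289 pts

Best value-per-unit is item 3 at 31/5; filling with it alone gives 9×31 = 279.
Optimal mix: 1×item 1 + 9×item 3 → weight 47, value 289.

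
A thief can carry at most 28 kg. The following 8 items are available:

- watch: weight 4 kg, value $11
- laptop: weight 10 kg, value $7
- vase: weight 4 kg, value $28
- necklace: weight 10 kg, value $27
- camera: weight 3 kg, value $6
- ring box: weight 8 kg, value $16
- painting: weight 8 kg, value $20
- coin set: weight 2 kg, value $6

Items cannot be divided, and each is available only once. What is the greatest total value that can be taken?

$92

Check high-value combinations within 28 kg:
- watch+vase+necklace+painting+coin set: weight 4+4+10+8+2=28, value 11+28+27+20+6=92
- watch+vase+necklace+ring box+coin set: weight 4+4+10+8+2=28, value 11+28+27+16+6=88
- vase+necklace+camera+painting+coin set: weight 4+10+3+8+2=27, value 28+27+6+20+6=87
Best: $92.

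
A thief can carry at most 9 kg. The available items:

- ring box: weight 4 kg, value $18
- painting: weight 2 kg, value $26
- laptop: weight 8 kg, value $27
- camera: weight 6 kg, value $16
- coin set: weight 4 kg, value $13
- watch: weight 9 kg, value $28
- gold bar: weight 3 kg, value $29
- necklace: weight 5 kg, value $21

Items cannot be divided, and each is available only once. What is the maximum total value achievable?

$73

Check high-value combinations within 9 kg:
- ring box+painting+gold bar: weight 4+2+3=9, value 18+26+29=73
- painting+coin set+gold bar: weight 2+4+3=9, value 26+13+29=68
- painting+gold bar: weight 2+3=5, value 26+29=55
- gold bar+necklace: weight 3+5=8, value 29+21=50
Best: $73.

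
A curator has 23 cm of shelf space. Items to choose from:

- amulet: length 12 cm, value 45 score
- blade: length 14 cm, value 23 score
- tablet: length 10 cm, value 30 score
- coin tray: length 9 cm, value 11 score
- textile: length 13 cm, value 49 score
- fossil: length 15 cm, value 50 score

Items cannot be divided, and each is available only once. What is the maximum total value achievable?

Check high-value combinations within 23 cm:
- tablet+textile: length 10+13=23, value 30+49=79
- amulet+tablet: length 12+10=22, value 45+30=75
- coin tray+textile: length 9+13=22, value 11+49=60
- amulet+coin tray: length 12+9=21, value 45+11=56
Best: 79 score.

79 score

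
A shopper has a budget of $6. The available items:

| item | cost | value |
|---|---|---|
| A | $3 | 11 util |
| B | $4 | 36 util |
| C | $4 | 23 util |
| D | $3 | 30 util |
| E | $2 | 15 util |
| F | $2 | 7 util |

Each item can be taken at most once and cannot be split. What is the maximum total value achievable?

Check high-value combinations within $6:
- B+E: cost 4+2=6, value 36+15=51
- D+E: cost 3+2=5, value 30+15=45
- B+F: cost 4+2=6, value 36+7=43
- A+D: cost 3+3=6, value 11+30=41
- C+E: cost 4+2=6, value 23+15=38
Best: 51 util.

51 util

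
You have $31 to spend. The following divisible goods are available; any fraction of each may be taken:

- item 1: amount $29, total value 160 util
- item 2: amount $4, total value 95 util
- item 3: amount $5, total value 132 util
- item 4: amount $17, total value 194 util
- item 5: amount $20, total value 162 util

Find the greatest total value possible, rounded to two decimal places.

461.50

Take in order of value per unit:
- item 3 (132/5 per unit): all 5 → value 132, running total 132.00
- item 2 (95/4 per unit): all 4 → value 95, running total 227.00
- item 4 (194/17 per unit): all 17 → value 194, running total 421.00
- item 5 (162/20 per unit): 5 of 20 → value 5×162/20 = 40.5000, running total 461.50
Total 461.50.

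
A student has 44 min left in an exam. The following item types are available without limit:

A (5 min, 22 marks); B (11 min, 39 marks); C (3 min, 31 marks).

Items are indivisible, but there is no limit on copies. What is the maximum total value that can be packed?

Best value-per-unit is C at 31/3, and filling with it alone uses time 14×3=42. No mix of the others beats 14×31 = 434.

434 marks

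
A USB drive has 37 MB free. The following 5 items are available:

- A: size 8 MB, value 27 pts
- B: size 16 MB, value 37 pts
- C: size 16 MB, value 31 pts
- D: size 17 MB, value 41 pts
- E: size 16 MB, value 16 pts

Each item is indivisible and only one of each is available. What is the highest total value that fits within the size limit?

Check high-value combinations within 37 MB:
- B+D: size 16+17=33, value 37+41=78
- C+D: size 16+17=33, value 31+41=72
- A+D: size 8+17=25, value 27+41=68
Best: 78 pts.

78 pts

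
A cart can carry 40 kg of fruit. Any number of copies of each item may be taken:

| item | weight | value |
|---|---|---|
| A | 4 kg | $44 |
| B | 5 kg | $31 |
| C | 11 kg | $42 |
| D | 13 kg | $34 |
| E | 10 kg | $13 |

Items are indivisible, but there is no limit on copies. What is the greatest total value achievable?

Best value-per-unit is A at 44/4, and filling with it alone uses weight 10×4=40. No mix of the others beats 10×44 = 440.

$440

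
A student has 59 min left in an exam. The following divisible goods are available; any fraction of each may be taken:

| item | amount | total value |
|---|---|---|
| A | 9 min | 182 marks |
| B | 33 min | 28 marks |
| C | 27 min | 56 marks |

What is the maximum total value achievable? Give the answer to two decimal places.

Take in order of value per unit:
- A (182/9 per unit): all 9 → value 182, running total 182.00
- C (56/27 per unit): all 27 → value 56, running total 238.00
- B (28/33 per unit): 23 of 33 → value 23×28/33 = 19.5152, running total 257.52
Total 257.52.

257.52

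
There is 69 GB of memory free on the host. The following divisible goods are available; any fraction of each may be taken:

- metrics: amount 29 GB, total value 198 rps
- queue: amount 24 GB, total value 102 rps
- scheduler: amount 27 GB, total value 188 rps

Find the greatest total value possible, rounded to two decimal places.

441.25

Take in order of value per unit:
- scheduler (188/27 per unit): all 27 → value 188, running total 188.00
- metrics (198/29 per unit): all 29 → value 198, running total 386.00
- queue (102/24 per unit): 13 of 24 → value 13×102/24 = 55.2500, running total 441.25
Total 441.25.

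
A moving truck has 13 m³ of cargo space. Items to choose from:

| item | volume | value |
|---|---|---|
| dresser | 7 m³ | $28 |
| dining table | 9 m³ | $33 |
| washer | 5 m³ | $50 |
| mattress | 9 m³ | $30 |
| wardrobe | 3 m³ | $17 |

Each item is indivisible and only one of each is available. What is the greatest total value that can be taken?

$78

Check high-value combinations within 13 m³:
- dresser+washer: volume 7+5=12, value 28+50=78
- washer+wardrobe: volume 5+3=8, value 50+17=67
- washer: volume 5, value 50
Best: $78.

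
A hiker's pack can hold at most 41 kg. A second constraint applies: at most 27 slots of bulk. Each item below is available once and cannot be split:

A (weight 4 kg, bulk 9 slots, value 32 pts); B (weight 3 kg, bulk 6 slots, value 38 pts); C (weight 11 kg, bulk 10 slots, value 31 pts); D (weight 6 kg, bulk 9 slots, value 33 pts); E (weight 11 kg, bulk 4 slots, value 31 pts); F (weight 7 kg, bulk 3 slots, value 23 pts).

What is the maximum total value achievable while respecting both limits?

Feasible sets respecting both limits:
- A+B+D+F: weight 20, bulk 27, value 126
- B+D+E+F: weight 27, bulk 22, value 125
- A+B+E+F: weight 25, bulk 22, value 124
- B+C+E+F: weight 32, bulk 23, value 123
Best: 126 pts.

126 pts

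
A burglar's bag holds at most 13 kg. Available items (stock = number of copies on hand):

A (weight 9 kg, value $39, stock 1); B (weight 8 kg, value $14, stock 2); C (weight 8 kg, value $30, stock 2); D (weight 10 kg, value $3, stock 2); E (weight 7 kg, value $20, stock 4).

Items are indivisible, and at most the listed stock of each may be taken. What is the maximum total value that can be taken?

Top feasible selections:
- 1×A: weight 9, value 39
- 1×C: weight 8, value 30
- 1×E: weight 7, value 20
Best: $39.

$39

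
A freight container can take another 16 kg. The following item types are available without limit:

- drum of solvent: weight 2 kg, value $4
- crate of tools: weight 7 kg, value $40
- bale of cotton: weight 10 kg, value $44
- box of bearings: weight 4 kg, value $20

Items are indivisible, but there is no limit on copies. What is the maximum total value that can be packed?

Best value-per-unit is crate of tools at 40/7; filling with it alone gives 2×40 = 80.
Optimal mix: 1×drum of solvent + 2×crate of tools → weight 16, value 84.

$84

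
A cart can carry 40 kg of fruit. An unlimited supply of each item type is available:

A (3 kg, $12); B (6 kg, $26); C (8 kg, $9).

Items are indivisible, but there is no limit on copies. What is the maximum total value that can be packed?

$168

Best value-per-unit is B at 26/6; filling with it alone gives 6×26 = 156.
Optimal mix: 1×A + 6×B → weight 39, value 168.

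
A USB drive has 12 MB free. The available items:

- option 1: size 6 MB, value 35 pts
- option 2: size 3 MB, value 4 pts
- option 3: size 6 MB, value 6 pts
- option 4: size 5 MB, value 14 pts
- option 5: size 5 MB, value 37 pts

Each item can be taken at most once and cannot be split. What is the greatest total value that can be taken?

72 pts

Check high-value combinations within 12 MB:
- option 1+option 5: size 6+5=11, value 35+37=72
- option 4+option 5: size 5+5=10, value 14+37=51
- option 1+option 4: size 6+5=11, value 35+14=49
- option 3+option 5: size 6+5=11, value 6+37=43
Best: 72 pts.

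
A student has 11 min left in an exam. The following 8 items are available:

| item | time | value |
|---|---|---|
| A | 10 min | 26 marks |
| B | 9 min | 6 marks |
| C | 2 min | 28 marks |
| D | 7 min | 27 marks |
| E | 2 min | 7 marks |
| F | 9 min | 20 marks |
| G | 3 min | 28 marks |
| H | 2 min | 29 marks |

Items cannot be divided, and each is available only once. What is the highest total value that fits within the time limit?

92 marks

Check high-value combinations within 11 min:
- C+E+G+H: time 2+2+3+2=9, value 28+7+28+29=92
- C+G+H: time 2+3+2=7, value 28+28+29=85
- C+D+H: time 2+7+2=11, value 28+27+29=84
- C+E+H: time 2+2+2=6, value 28+7+29=64
Best: 92 marks.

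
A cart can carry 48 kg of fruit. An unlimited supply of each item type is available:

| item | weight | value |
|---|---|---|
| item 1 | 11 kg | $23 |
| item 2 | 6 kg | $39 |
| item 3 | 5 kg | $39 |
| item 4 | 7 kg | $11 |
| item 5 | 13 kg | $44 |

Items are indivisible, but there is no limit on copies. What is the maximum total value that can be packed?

Best value-per-unit is item 3 at 39/5; filling with it alone gives 9×39 = 351.
Optimal mix: 3×item 2 + 6×item 3 → weight 48, value 351.

$351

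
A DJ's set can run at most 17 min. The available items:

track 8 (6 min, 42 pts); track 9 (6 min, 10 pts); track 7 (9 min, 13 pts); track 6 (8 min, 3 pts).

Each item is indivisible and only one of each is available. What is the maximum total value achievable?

Check high-value combinations within 17 min:
- track 8+track 7: duration 6+9=15, value 42+13=55
- track 8+track 9: duration 6+6=12, value 42+10=52
- track 8+track 6: duration 6+8=14, value 42+3=45
- track 8: duration 6, value 42
- track 9+track 7: duration 6+9=15, value 10+13=23
Best: 55 pts.

55 pts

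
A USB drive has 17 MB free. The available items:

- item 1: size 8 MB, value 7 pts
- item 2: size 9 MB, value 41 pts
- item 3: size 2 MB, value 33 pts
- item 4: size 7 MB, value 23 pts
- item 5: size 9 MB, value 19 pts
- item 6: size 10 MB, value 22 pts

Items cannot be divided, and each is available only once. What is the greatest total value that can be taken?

74 pts

Check high-value combinations within 17 MB:
- item 2+item 3: size 9+2=11, value 41+33=74
- item 2+item 4: size 9+7=16, value 41+23=64
- item 1+item 3+item 4: size 8+2+7=17, value 7+33+23=63
Best: 74 pts.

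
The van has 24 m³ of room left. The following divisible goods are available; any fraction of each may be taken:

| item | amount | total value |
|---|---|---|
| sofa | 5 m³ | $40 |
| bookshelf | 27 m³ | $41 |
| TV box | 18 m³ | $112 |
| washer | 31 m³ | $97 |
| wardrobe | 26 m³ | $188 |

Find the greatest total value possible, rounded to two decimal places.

177.38

Take in order of value per unit:
- sofa (40/5 per unit): all 5 → value 40, running total 40.00
- wardrobe (188/26 per unit): 19 of 26 → value 19×188/26 = 137.3846, running total 177.38
Total 177.38.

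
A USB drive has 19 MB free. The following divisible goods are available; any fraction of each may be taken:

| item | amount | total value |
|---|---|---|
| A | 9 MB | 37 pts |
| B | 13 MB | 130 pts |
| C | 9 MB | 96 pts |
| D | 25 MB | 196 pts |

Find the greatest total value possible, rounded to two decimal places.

196.00

Take in order of value per unit:
- C (96/9 per unit): all 9 → value 96, running total 96.00
- B (130/13 per unit): 10 of 13 → value 10×130/13 = 100.0000, running total 196.00
Total 196.00.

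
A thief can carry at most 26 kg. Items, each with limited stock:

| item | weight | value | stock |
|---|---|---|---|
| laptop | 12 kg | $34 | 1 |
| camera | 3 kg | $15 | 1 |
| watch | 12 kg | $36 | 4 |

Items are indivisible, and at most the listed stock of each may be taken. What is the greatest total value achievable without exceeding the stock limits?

Best selections within weight 26 and stock limits:
- 2×watch: weight 24, value 72
- 1×laptop + 1×watch: weight 24, value 70
- 1×camera + 1×watch: weight 15, value 51
- 1×laptop + 1×camera: weight 15, value 49
Best: $72.

$72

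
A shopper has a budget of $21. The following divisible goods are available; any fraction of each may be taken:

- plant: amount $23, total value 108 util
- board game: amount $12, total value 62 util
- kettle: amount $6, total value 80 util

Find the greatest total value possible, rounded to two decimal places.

Take in order of value per unit:
- kettle (80/6 per unit): all 6 → value 80, running total 80.00
- board game (62/12 per unit): all 12 → value 62, running total 142.00
- plant (108/23 per unit): 3 of 23 → value 3×108/23 = 14.0870, running total 156.09
Total 156.09.

156.09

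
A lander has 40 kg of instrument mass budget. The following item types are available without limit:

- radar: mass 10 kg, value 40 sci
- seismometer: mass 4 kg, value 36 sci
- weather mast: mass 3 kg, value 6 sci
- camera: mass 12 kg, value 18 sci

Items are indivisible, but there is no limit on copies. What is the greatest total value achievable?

Best value-per-unit is seismometer at 36/4, and filling with it alone uses mass 10×4=40. No mix of the others beats 10×36 = 360.

360 sci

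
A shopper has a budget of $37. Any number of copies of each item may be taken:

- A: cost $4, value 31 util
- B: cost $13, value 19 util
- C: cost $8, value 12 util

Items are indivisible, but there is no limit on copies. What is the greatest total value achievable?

Best value-per-unit is A at 31/4, and filling with it alone uses cost 9×4=36. No mix of the others beats 9×31 = 279.

279 util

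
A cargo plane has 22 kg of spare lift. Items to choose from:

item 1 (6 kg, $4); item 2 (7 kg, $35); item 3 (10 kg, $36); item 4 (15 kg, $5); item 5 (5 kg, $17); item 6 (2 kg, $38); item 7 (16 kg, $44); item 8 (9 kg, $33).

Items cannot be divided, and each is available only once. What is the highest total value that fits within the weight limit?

This is a 0/1 knapsack; check combinations near the capacity.
- item 2+item 3+item 6: weight 7+10+2=19, value 35+36+38=109
- item 3+item 6+item 8: weight 10+2+9=21, value 36+38+33=107
- item 2+item 6+item 8: weight 7+2+9=18, value 35+38+33=106
- item 1+item 2+item 5+item 6: weight 6+7+5+2=20, value 4+35+17+38=94
- item 1+item 5+item 6+item 8: weight 6+5+2+9=22, value 4+17+38+33=92
Best: $109.

$109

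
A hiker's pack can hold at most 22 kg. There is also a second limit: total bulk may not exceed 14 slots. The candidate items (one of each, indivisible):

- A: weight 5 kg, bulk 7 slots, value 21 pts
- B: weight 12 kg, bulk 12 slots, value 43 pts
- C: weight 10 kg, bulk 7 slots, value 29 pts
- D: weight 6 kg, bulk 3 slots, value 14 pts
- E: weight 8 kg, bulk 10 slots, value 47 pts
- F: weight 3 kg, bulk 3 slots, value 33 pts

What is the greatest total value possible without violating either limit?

80 pts

Feasible sets respecting both limits:
- E+F: weight 11, bulk 13, value 80
- C+D+F: weight 19, bulk 13, value 76
- A+D+F: weight 14, bulk 13, value 68
- C+F: weight 13, bulk 10, value 62
Best: 80 pts.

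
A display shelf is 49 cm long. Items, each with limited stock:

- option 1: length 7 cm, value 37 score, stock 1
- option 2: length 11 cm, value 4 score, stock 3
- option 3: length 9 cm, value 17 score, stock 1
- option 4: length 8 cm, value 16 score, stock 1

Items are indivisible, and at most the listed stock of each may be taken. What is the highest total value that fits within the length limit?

78 score

Best selections within length 49 and stock limits:
- 1×option 1 + 2×option 2 + 1×option 3 + 1×option 4: length 46, value 78
- 1×option 1 + 1×option 2 + 1×option 3 + 1×option 4: length 35, value 74
- 1×option 1 + 1×option 3 + 1×option 4: length 24, value 70
Best: 78 score.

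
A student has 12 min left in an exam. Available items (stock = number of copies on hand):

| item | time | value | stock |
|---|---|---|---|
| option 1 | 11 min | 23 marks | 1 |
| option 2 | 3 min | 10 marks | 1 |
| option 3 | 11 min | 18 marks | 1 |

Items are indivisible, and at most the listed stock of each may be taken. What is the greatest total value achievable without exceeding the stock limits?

23 marks

Top feasible selections:
- 1×option 1: time 11, value 23
- 1×option 3: time 11, value 18
- 1×option 2: time 3, value 10
Best: 23 marks.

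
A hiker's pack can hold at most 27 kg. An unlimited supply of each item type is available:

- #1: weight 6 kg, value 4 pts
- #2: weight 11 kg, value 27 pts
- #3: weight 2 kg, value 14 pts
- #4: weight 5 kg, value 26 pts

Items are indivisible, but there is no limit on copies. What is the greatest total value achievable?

Best value-per-unit is #3 at 14/2, and filling with it alone uses weight 13×2=26. No mix of the others beats 13×14 = 182.

182 pts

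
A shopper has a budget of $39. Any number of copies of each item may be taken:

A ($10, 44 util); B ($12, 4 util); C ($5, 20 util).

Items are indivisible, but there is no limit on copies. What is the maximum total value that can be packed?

152 util

Best value-per-unit is A at 44/10; filling with it alone gives 3×44 = 132.
Optimal mix: 3×A + 1×C → cost 35, value 152.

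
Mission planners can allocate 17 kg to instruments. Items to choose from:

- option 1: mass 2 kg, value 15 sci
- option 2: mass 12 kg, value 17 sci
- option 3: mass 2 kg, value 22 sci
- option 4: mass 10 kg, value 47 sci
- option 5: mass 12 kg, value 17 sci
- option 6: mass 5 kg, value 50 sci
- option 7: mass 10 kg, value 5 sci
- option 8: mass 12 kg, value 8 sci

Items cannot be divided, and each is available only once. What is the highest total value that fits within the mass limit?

119 sci

Check high-value combinations within 17 kg:
- option 3+option 4+option 6: mass 2+10+5=17, value 22+47+50=119
- option 1+option 4+option 6: mass 2+10+5=17, value 15+47+50=112
- option 4+option 6: mass 10+5=15, value 47+50=97
- option 1+option 3+option 6: mass 2+2+5=9, value 15+22+50=87
Best: 119 sci.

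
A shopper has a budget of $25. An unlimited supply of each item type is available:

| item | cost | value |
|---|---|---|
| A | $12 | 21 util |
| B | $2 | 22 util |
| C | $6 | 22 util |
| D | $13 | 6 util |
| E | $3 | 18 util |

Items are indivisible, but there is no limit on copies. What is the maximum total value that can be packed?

Best value-per-unit is B at 22/2, and filling with it alone uses cost 12×2=24. No mix of the others beats 12×22 = 264.

264 util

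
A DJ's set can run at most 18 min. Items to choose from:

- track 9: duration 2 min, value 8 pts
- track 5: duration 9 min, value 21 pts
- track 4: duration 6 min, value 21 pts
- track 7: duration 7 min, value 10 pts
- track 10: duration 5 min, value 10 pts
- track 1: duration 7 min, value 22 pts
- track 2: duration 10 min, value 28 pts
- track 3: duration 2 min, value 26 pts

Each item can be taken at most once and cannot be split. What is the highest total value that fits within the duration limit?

Check high-value combinations within 18 min:
- track 9+track 4+track 1+track 3: duration 2+6+7+2=17, value 8+21+22+26=77
- track 4+track 2+track 3: duration 6+10+2=18, value 21+28+26=75
- track 4+track 1+track 3: duration 6+7+2=15, value 21+22+26=69
Best: 77 pts.

77 pts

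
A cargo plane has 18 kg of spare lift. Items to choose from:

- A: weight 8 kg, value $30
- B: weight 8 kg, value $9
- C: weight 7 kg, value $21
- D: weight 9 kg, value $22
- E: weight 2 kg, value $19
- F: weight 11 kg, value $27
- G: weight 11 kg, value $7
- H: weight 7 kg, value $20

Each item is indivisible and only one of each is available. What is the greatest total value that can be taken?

Check high-value combinations within 18 kg:
- A+C+E: weight 8+7+2=17, value 30+21+19=70
- A+E+H: weight 8+2+7=17, value 30+19+20=69
- C+D+E: weight 7+9+2=18, value 21+22+19=62
- D+E+H: weight 9+2+7=18, value 22+19+20=61
- C+E+H: weight 7+2+7=16, value 21+19+20=60
Best: $70.

$70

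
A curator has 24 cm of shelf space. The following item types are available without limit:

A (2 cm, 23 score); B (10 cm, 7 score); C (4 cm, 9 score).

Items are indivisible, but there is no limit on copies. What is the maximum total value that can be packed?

Best value-per-unit is A at 23/2, and filling with it alone uses length 12×2=24. No mix of the others beats 12×23 = 276.

276 score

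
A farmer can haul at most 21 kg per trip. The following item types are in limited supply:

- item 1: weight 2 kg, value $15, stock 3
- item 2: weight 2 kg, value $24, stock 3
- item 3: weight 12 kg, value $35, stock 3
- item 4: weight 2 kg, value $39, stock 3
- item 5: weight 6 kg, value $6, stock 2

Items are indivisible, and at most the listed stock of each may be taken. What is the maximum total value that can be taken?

Top feasible selections:
- 3×item 1 + 3×item 2 + 3×item 4: weight 18, value 234
- 2×item 1 + 3×item 2 + 3×item 4: weight 16, value 219
Best: $234.

$234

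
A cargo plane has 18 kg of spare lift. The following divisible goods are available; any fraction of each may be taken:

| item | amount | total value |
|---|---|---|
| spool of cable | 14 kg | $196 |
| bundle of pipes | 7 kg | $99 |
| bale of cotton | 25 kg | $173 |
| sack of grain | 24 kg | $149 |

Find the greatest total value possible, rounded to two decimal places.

253.00

Take in order of value per unit:
- bundle of pipes (99/7 per unit): all 7 → value 99, running total 99.00
- spool of cable (196/14 per unit): 11 of 14 → value 11×196/14 = 154.0000, running total 253.00
Total 253.00.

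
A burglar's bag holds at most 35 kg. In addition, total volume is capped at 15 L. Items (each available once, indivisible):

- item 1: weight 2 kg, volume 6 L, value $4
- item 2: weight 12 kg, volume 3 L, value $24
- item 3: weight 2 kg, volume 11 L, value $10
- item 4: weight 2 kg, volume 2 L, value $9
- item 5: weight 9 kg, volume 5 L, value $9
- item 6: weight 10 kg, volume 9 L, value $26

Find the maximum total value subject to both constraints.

Feasible sets respecting both limits:
- item 2+item 4+item 6: weight 24, volume 14, value 59
- item 2+item 6: weight 22, volume 12, value 50
- item 2+item 4+item 5: weight 23, volume 10, value 42
Best: $59.

$59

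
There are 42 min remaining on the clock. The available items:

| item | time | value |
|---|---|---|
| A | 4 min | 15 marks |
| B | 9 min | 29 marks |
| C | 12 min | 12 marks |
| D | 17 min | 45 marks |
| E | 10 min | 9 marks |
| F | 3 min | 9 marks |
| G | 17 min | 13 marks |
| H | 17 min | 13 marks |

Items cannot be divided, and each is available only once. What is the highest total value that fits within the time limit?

Check high-value combinations within 42 min:
- A+B+C+D: time 4+9+12+17=42, value 15+29+12+45=101
- A+B+D+F: time 4+9+17+3=33, value 15+29+45+9=98
- A+B+D+E: time 4+9+17+10=40, value 15+29+45+9=98
- B+C+D+F: time 9+12+17+3=41, value 29+12+45+9=95
Best: 101 marks.

101 marks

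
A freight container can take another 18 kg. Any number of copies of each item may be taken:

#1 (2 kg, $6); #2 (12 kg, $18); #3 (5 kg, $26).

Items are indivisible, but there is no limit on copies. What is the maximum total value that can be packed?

Best value-per-unit is #3 at 26/5; filling with it alone gives 3×26 = 78.
Optimal mix: 1×#1 + 3×#3 → weight 17, value 84.

$84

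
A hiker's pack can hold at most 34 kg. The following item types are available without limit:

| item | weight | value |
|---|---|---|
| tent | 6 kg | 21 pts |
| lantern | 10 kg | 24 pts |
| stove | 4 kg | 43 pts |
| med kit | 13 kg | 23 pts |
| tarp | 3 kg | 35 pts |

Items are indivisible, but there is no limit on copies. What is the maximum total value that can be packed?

Best value-per-unit is tarp at 35/3; filling with it alone gives 11×35 = 385.
Optimal mix: 1×stove + 10×tarp → weight 34, value 393.

393 pts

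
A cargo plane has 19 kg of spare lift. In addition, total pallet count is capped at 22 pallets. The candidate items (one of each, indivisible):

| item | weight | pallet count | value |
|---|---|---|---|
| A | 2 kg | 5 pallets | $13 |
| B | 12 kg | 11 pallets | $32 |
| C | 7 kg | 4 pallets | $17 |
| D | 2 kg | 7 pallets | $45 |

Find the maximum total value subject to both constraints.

Feasible sets respecting both limits:
- B+D: weight 14, pallet count 18, value 77
- A+C+D: weight 11, pallet count 16, value 75
- C+D: weight 9, pallet count 11, value 62
- A+D: weight 4, pallet count 12, value 58
Best: $77.

$77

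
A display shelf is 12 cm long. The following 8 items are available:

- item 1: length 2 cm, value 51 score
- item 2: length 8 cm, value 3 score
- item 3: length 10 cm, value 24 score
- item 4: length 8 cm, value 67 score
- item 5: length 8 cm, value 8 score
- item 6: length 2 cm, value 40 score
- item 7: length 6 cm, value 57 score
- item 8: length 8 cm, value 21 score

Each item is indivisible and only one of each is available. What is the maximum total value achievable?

158 score

Check high-value combinations within 12 cm:
- item 1+item 4+item 6: length 2+8+2=12, value 51+67+40=158
- item 1+item 6+item 7: length 2+2+6=10, value 51+40+57=148
- item 1+item 4: length 2+8=10, value 51+67=118
Best: 158 score.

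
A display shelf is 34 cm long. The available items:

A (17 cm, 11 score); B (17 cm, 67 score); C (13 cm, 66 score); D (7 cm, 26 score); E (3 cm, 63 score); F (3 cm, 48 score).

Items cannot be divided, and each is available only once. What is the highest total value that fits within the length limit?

204 score

Check high-value combinations within 34 cm:
- B+D+E+F: length 17+7+3+3=30, value 67+26+63+48=204
- C+D+E+F: length 13+7+3+3=26, value 66+26+63+48=203
- B+C+E: length 17+13+3=33, value 67+66+63=196
- B+C+F: length 17+13+3=33, value 67+66+48=181
- B+E+F: length 17+3+3=23, value 67+63+48=178
Best: 204 score.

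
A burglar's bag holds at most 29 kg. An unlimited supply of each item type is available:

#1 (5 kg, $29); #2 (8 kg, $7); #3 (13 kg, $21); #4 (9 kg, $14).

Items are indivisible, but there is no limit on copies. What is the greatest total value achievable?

Best value-per-unit is #1 at 29/5, and filling with it alone uses weight 5×5=25. No mix of the others beats 5×29 = 145.

$145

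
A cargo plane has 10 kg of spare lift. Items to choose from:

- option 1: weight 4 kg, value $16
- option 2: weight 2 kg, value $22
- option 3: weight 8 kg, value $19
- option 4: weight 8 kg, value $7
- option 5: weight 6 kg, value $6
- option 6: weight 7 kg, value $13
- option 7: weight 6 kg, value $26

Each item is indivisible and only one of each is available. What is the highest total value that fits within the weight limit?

$48

Check high-value combinations within 10 kg:
- option 2+option 7: weight 2+6=8, value 22+26=48
- option 1+option 7: weight 4+6=10, value 16+26=42
- option 2+option 3: weight 2+8=10, value 22+19=41
- option 1+option 2: weight 4+2=6, value 16+22=38
Best: $48.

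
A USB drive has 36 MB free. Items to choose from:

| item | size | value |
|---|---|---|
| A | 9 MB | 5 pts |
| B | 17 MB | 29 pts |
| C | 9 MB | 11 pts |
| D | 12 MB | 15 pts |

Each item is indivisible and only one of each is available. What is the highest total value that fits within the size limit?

Check high-value combinations within 36 MB:
- A+B+C: size 9+17+9=35, value 5+29+11=45
- B+D: size 17+12=29, value 29+15=44
- B+C: size 17+9=26, value 29+11=40
- A+B: size 9+17=26, value 5+29=34
- A+C+D: size 9+9+12=30, value 5+11+15=31
Best: 45 pts.

45 pts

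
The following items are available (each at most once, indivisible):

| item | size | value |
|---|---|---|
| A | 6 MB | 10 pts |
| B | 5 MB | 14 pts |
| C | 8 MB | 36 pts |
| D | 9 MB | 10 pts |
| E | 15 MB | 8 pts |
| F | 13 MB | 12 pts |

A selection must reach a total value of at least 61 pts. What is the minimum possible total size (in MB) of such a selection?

26

Subsets with value ≥ 61, sorted by total size:
- B+C+F: size 26, value 62
- A+B+C+D: size 28, value 70
Minimum size: 26 MB.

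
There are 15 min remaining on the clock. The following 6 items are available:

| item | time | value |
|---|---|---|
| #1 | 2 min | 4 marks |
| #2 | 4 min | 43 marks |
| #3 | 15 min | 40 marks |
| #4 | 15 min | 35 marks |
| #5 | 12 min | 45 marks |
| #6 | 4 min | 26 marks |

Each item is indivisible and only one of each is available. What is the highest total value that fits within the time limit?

73 marks

Check high-value combinations within 15 min:
- #1+#2+#6: time 2+4+4=10, value 4+43+26=73
- #2+#6: time 4+4=8, value 43+26=69
- #1+#5: time 2+12=14, value 4+45=49
Best: 73 marks.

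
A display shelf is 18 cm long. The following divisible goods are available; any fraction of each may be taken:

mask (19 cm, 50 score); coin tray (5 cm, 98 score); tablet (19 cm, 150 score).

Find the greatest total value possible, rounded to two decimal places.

Take in order of value per unit:
- coin tray (98/5 per unit): all 5 → value 98, running total 98.00
- tablet (150/19 per unit): 13 of 19 → value 13×150/19 = 102.6316, running total 200.63
Total 200.63.

200.63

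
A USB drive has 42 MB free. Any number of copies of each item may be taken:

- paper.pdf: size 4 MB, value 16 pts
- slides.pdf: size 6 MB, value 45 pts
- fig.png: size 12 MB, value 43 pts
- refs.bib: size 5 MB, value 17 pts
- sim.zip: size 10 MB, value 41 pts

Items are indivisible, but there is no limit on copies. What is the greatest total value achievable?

315 pts

Best value-per-unit is slides.pdf at 45/6, and filling with it alone uses size 7×6=42. No mix of the others beats 7×45 = 315.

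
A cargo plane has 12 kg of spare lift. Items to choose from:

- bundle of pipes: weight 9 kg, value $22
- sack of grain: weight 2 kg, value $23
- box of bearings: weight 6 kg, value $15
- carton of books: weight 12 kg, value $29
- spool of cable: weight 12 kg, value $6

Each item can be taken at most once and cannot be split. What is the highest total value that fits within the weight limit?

$45

Check high-value combinations within 12 kg:
- bundle of pipes+sack of grain: weight 9+2=11, value 22+23=45
- sack of grain+box of bearings: weight 2+6=8, value 23+15=38
- carton of books: weight 12, value 29
Best: $45.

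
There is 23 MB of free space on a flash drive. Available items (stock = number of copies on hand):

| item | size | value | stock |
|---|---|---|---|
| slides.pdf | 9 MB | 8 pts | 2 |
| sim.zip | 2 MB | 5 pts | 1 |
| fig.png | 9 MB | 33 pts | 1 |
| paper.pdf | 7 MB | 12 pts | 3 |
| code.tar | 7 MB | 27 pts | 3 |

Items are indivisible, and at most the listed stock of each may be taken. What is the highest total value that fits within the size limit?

Top feasible selections:
- 1×fig.png + 2×code.tar: size 23, value 87
- 1×sim.zip + 3×code.tar: size 23, value 86
- 3×code.tar: size 21, value 81
- 1×fig.png + 1×paper.pdf + 1×code.tar: size 23, value 72
Best: 87 pts.

87 pts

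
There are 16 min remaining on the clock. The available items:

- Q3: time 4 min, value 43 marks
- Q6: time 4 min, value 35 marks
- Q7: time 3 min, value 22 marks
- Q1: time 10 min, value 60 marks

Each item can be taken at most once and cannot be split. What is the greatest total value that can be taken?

103 marks

Check high-value combinations within 16 min:
- Q3+Q1: time 4+10=14, value 43+60=103
- Q3+Q6+Q7: time 4+4+3=11, value 43+35+22=100
- Q6+Q1: time 4+10=14, value 35+60=95
- Q7+Q1: time 3+10=13, value 22+60=82
Best: 103 marks.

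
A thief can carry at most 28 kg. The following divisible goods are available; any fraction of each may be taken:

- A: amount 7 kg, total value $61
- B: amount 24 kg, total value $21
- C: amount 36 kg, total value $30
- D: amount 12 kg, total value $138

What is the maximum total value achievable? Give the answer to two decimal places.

Take in order of value per unit:
- D (138/12 per unit): all 12 → value 138, running total 138.00
- A (61/7 per unit): all 7 → value 61, running total 199.00
- B (21/24 per unit): 9 of 24 → value 9×21/24 = 7.8750, running total 206.88
Total 206.88.

206.88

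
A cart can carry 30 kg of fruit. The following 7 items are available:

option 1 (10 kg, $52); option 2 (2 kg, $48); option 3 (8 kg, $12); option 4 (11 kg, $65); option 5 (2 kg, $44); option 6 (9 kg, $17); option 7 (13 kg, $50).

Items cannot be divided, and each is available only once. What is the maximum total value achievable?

Check high-value combinations within 30 kg:
- option 1+option 2+option 4+option 5: weight 10+2+11+2=25, value 52+48+65+44=209
- option 2+option 4+option 5+option 7: weight 2+11+2+13=28, value 48+65+44+50=207
- option 1+option 2+option 5+option 7: weight 10+2+2+13=27, value 52+48+44+50=194
- option 2+option 4+option 5+option 6: weight 2+11+2+9=24, value 48+65+44+17=174
- option 2+option 3+option 4+option 5: weight 2+8+11+2=23, value 48+12+65+44=169
Best: $209.

$209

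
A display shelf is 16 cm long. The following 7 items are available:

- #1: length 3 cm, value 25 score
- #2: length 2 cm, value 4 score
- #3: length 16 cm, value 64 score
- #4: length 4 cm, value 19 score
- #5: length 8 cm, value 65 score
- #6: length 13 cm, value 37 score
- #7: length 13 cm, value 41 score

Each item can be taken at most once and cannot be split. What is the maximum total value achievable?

Check high-value combinations within 16 cm:
- #1+#4+#5: length 3+4+8=15, value 25+19+65=109
- #1+#2+#5: length 3+2+8=13, value 25+4+65=94
- #1+#5: length 3+8=11, value 25+65=90
- #2+#4+#5: length 2+4+8=14, value 4+19+65=88
Best: 109 score.

109 score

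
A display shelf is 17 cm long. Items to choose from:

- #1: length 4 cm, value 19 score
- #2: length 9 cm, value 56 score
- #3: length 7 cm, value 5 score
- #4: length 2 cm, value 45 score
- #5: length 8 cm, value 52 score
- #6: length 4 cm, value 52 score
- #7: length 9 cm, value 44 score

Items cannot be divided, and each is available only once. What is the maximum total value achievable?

Check high-value combinations within 17 cm:
- #2+#4+#6: length 9+2+4=15, value 56+45+52=153
- #4+#5+#6: length 2+8+4=14, value 45+52+52=149
- #4+#6+#7: length 2+4+9=15, value 45+52+44=141
- #1+#2+#6: length 4+9+4=17, value 19+56+52=127
- #1+#5+#6: length 4+8+4=16, value 19+52+52=123
Best: 153 score.

153 score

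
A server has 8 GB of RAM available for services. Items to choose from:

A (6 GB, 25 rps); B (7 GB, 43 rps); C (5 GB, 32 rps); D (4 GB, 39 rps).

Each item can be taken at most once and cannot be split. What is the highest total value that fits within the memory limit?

43 rps

This is a 0/1 knapsack; check combinations near the capacity.
- B: memory 7, value 43
- D: memory 4, value 39
- C: memory 5, value 32
Best: 43 rps.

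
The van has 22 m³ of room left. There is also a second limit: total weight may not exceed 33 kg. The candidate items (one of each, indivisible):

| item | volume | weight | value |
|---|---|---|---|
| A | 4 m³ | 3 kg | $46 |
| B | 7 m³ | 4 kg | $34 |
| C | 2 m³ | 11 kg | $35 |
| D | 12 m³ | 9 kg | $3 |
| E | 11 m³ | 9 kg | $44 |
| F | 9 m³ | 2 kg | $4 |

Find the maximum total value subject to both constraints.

$125

Feasible sets respecting both limits:
- A+C+E: volume 17, weight 23, value 125
- A+B+E: volume 22, weight 16, value 124
- A+B+C+F: volume 22, weight 20, value 119
- A+B+C: volume 13, weight 18, value 115
Best: $125.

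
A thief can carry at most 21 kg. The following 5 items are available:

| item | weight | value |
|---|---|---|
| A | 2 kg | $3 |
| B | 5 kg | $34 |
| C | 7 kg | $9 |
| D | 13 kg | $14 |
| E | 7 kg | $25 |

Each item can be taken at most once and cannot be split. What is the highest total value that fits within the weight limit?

This is a 0/1 knapsack; check combinations near the capacity.
- A+B+C+E: weight 2+5+7+7=21, value 3+34+9+25=71
- B+C+E: weight 5+7+7=19, value 34+9+25=68
- A+B+E: weight 2+5+7=14, value 3+34+25=62
- B+E: weight 5+7=12, value 34+25=59
- A+B+D: weight 2+5+13=20, value 3+34+14=51
Best: $71.

$71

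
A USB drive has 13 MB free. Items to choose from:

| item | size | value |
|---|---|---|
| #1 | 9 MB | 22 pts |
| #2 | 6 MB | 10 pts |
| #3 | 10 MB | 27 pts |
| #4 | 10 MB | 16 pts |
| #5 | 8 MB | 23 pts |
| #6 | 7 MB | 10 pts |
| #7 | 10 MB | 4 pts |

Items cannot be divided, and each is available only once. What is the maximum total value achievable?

27 pts

This is a 0/1 knapsack; check combinations near the capacity.
- #3: size 10, value 27
- #5: size 8, value 23
- #1: size 9, value 22
- #2+#6: size 6+7=13, value 10+10=20
Best: 27 pts.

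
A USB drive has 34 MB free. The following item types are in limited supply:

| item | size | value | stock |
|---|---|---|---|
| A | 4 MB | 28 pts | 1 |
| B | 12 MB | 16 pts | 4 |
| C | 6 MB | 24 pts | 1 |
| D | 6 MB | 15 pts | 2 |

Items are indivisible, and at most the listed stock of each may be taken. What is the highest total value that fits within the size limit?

98 pts

Top feasible selections:
- 1×A + 1×B + 1×C + 2×D: size 34, value 98
- 1×A + 2×B + 1×C: size 34, value 84
Best: 98 pts.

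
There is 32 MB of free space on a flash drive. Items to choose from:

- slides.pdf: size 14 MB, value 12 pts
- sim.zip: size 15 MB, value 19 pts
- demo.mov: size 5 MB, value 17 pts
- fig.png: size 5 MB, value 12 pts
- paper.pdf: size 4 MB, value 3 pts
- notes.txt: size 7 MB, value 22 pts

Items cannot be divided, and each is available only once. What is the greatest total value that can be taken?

Check high-value combinations within 32 MB:
- sim.zip+demo.mov+fig.png+notes.txt: size 15+5+5+7=32, value 19+17+12+22=70
- slides.pdf+demo.mov+fig.png+notes.txt: size 14+5+5+7=31, value 12+17+12+22=63
- sim.zip+demo.mov+paper.pdf+notes.txt: size 15+5+4+7=31, value 19+17+3+22=61
- sim.zip+demo.mov+notes.txt: size 15+5+7=27, value 19+17+22=58
- sim.zip+fig.png+paper.pdf+notes.txt: size 15+5+4+7=31, value 19+12+3+22=56
Best: 70 pts.

70 pts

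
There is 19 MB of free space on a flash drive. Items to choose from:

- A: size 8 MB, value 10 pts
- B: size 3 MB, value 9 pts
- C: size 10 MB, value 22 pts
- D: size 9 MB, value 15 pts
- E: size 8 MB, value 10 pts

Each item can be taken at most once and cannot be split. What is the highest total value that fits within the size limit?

This is a 0/1 knapsack; check combinations near the capacity.
- C+D: size 10+9=19, value 22+15=37
- A+C: size 8+10=18, value 10+22=32
- C+E: size 10+8=18, value 22+10=32
- B+C: size 3+10=13, value 9+22=31
- A+B+E: size 8+3+8=19, value 10+9+10=29
Best: 37 pts.

37 pts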